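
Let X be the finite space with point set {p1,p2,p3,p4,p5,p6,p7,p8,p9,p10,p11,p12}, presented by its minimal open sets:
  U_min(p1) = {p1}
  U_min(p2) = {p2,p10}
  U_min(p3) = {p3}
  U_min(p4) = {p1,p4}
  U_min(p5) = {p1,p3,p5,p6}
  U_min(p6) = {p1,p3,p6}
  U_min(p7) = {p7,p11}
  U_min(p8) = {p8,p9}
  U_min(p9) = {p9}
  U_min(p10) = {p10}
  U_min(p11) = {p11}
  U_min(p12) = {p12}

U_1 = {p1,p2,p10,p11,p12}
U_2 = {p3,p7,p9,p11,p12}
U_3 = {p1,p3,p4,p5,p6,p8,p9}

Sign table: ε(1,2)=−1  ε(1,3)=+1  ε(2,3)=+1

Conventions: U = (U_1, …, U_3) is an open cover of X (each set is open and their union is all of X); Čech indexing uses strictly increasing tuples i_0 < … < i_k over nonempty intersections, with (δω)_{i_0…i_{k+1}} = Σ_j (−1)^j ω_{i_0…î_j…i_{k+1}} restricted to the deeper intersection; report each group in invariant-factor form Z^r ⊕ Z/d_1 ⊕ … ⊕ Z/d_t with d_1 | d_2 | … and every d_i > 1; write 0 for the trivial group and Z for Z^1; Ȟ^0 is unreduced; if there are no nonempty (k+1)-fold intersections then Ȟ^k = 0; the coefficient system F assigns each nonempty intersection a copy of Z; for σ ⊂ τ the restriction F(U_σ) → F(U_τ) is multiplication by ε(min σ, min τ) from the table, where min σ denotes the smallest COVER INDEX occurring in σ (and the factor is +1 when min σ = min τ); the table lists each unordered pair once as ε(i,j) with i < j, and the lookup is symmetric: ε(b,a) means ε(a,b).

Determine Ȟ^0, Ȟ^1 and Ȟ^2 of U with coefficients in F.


nonempty intersections:
  U12={p11,p12} U13={p1} U23={p3,p9}
C dims 3,3; δ0: rk 3, SNF 1^2·2
Ȟ^0: (3−3)−0=0 ⇒ 0
Ȟ^1: (3−0)−3=0 plus torsion [2] ⇒ Z/2
Ȟ^2: (0−0)−0=0 ⇒ 0

Ȟ^0 = 0, Ȟ^1 = Z/2 and Ȟ^2 = 0


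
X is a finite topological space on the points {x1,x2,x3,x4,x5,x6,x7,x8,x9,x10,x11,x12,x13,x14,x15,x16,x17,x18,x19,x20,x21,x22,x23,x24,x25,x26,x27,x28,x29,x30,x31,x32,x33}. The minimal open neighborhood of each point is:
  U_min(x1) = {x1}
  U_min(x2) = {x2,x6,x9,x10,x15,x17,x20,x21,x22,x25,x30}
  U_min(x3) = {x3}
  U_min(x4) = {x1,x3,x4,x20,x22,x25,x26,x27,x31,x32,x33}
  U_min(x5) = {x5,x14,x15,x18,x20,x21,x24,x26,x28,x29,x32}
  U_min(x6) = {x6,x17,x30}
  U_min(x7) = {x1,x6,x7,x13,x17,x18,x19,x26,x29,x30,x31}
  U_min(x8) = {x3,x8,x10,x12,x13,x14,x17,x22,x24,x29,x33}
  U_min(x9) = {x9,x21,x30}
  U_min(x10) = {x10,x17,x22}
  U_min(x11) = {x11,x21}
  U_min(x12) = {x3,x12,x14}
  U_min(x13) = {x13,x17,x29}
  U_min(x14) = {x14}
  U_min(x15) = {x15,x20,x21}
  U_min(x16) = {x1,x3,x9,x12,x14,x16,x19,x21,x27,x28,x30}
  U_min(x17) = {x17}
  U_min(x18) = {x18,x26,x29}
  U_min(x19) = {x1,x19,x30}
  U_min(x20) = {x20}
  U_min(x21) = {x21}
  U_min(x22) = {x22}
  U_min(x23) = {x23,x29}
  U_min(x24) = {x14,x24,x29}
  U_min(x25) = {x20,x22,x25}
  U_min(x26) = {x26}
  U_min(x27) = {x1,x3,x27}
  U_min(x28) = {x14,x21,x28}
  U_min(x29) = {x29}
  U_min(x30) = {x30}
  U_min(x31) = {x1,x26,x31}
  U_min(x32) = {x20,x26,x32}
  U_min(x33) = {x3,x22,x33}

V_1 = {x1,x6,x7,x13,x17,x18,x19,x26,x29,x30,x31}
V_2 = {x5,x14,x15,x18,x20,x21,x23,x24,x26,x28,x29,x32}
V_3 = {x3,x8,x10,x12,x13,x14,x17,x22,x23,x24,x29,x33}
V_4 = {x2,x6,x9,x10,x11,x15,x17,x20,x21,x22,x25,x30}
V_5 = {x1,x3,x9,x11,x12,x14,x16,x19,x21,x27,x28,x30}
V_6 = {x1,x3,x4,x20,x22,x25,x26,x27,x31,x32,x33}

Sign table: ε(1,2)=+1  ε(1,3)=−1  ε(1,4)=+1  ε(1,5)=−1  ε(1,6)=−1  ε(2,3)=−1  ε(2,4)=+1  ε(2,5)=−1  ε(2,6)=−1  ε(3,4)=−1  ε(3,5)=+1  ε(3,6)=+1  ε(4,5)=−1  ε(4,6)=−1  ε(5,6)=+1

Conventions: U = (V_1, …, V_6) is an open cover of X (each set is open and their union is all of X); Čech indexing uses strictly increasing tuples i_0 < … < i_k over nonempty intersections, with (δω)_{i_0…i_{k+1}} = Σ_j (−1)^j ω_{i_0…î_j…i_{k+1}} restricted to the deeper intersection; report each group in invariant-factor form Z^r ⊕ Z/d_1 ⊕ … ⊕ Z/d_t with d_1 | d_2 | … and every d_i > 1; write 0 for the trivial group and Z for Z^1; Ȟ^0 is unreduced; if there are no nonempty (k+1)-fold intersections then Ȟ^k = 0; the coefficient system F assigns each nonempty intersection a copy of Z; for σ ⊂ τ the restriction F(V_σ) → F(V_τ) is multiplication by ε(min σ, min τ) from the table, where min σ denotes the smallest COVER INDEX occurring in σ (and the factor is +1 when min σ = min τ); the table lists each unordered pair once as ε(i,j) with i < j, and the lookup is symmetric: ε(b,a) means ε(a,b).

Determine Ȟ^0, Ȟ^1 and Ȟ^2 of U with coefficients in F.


Ȟ^0(U;F) ≅ Z; Ȟ^1(U;F) ≅ 0; Ȟ^2(U;F) ≅ Z/2

nonempty overlaps:
  V12={x18,x26,x29} V13={x13,x17,x29} V14={x6,x17,x30} V15={x1,x19,x30} V16={x1,x26,x31} V23={x14,x23,x24,x29} V24={x15,x20,x21} V25={x14,x21,x28} V26={x20,x26,x32} V34={x10,x17,x22} V35={x3,x12,x14} V36={x3,x22,x33} V45={x9,x11,x21,x30} V46={x20,x22,x25} V56={x1,x3,x27}
  V123={x29} V126={x26} V134={x17} V145={x30} V156={x1} V235={x14} V245={x21} V246={x20} V346={x22} V356={x3}
C dims 6,15,10; δ0: rk 5, SNF 1^5; δ1: rk 10, SNF 1^9·2
degree 0: 6−5−0 = 1 → Ȟ^0 ≅ Z
degree 1: 15−10−5 = 0 → Ȟ^1 ≅ 0
degree 2: 10−0−10 = 0 plus torsion [2] → Ȟ^2 ≅ Z/2


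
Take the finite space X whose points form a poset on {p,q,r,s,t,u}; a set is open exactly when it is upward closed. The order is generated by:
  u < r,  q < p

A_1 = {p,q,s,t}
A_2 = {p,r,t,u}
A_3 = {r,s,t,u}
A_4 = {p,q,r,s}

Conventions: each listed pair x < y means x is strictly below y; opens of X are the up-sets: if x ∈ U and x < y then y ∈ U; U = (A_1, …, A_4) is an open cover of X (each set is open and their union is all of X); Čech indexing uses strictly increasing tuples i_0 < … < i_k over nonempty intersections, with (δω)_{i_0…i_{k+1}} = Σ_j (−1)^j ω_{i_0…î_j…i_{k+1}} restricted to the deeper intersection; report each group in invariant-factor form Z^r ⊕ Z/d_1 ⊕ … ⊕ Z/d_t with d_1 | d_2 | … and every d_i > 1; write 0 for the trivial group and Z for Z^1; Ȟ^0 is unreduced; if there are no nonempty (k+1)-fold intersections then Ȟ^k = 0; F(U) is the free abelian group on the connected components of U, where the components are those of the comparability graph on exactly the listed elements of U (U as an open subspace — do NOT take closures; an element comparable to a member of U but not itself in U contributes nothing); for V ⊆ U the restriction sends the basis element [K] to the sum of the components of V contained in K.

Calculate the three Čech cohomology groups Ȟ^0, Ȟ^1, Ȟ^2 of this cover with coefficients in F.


nonempty overlaps:
  A12={p,t} A13={s,t} A14={p,q,s} A23={r,t,u} A24={p,r} A34={r,s}
  A123={t} A124={p} A134={s} A234={r}
components per intersection:
  A1: {p,q} {s} {t}
  A2: {p} {r,u} {t}
  A3: {r,u} {s} {t}
  A4: {p,q} {r} {s}
  A12: {p} {t}
  A13: {s} {t}
  A14: {p,q} {s}
  A23: {r,u} {t}
  A24: {p} {r}
  A34: {r} {s}
  A123: {t}
  A124: {p}
  A134: {s}
  A234: {r}
C dims 12,12,4; δ0: rk 8, SNF 1^8; δ1: rk 4, SNF 1^4
degree 0: 12−8−0 = 4 → Ȟ^0 ≅ Z^4
degree 1: 12−4−8 = 0 → Ȟ^1 ≅ 0
degree 2: 4−0−4 = 0 → Ȟ^2 ≅ 0

Ȟ^0 ≅ Z^4,  Ȟ^1 ≅ 0,  Ȟ^2 ≅ 0


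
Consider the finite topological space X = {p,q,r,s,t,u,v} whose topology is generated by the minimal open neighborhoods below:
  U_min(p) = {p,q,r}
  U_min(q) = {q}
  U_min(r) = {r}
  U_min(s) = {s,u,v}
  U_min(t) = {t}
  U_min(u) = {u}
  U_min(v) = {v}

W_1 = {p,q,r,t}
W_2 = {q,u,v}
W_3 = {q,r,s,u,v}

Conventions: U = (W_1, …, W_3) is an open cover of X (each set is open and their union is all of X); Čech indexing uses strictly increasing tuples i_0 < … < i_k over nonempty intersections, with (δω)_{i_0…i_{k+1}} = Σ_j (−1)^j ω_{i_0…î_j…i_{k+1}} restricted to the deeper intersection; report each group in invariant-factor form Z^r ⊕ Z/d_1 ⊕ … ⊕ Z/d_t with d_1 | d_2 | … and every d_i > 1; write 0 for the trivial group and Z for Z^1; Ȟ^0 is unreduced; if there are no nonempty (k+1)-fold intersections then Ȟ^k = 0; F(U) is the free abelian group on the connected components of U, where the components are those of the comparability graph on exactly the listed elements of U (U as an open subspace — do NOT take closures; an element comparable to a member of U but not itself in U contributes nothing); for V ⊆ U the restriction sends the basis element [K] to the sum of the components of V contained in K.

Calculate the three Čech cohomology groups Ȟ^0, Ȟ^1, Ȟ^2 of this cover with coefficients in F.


nonempty intersections:
  W12={q} W13={q,r} W23={q,u,v}
  W123={q}
components per intersection:
  W1: {p,q,r} {t}
  W2: {q} {u} {v}
  W3: {q} {r} {s,u,v}
  W12: {q}
  W13: {q} {r}
  W23: {q} {u} {v}
  W123: {q}
C dims 8,6,1; δ0: rk 5, SNF 1^5; δ1: rk 1, SNF 1^1
Ȟ^0: (8−5)−0=3 ⇒ Z^3
Ȟ^1: (6−1)−5=0 ⇒ 0
Ȟ^2: (1−0)−1=0 ⇒ 0

Ȟ^0(U;F) ≅ Z^3,  Ȟ^1(U;F) ≅ 0,  Ȟ^2(U;F) ≅ 0


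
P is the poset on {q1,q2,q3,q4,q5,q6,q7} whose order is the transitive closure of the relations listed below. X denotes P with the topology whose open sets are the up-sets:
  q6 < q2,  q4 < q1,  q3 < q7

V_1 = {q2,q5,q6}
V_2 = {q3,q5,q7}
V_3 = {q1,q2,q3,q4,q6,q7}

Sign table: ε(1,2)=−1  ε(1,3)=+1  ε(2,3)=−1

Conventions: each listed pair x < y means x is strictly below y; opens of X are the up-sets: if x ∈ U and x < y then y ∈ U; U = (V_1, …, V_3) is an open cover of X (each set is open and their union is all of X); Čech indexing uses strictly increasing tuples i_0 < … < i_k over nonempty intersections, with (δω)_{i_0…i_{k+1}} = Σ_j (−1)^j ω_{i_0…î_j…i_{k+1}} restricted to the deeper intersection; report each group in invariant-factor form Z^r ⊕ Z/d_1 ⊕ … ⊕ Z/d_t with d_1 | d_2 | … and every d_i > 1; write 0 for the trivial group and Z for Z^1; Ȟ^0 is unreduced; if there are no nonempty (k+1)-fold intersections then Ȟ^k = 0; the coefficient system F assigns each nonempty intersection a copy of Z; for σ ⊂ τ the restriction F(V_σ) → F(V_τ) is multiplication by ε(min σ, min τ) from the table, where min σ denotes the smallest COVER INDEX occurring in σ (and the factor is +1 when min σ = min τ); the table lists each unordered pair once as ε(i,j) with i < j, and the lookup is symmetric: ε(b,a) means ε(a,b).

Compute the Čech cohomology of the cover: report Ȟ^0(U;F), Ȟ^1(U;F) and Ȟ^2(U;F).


Ȟ^0 = Z, Ȟ^1 = Z, Ȟ^2 = 0

intersection data:
  V12={q5} V13={q2,q6} V23={q3,q7}
C dims 3,3; δ0: rk 2, SNF 1^2
Ȟ^0 = (3 − 2) − 0 = 1, so Ȟ^0 ≅ Z
Ȟ^1 = (3 − 0) − 2 = 1, so Ȟ^1 ≅ Z
Ȟ^2 = (0 − 0) − 0 = 0, so Ȟ^2 ≅ 0


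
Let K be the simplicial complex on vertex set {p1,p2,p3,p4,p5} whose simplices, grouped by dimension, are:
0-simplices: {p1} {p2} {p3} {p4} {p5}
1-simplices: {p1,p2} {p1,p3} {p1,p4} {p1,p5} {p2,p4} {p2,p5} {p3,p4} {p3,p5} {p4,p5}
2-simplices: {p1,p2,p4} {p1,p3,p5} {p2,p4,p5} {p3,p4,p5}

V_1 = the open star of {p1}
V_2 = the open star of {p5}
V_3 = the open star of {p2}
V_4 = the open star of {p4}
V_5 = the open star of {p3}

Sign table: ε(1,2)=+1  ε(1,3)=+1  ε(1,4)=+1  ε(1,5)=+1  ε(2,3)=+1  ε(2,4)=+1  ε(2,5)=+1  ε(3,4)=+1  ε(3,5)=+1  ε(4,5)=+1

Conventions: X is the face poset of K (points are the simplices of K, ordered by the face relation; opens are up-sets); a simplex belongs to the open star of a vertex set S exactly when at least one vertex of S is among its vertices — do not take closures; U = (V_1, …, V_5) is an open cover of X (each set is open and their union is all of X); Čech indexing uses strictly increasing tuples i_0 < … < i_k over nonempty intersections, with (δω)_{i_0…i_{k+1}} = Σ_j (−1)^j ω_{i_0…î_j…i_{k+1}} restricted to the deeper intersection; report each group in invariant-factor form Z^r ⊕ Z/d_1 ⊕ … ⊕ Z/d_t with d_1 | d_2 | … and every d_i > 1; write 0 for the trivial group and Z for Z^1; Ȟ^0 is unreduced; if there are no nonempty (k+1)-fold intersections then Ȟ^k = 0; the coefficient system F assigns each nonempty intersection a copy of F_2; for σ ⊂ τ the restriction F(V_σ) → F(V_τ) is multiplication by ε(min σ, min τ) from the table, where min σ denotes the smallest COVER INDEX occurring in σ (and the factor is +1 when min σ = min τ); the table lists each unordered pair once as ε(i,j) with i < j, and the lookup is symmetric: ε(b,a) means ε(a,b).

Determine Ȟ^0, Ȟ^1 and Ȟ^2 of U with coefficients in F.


nonempty overlaps:
  V1={{p1},{p1,p2},{p1,p3},{p1,p4},{p1,p5},{p1,p2,p4},{p1,p3,p5}} V2={{p5},{p1,p5},{p2,p5},{p3,p5},{p4,p5},{p1,p3,p5},{p2,p4,p5},{p3,p4,p5}} V3={{p2},{p1,p2},{p2,p4},{p2,p5},{p1,p2,p4},{p2,p4,p5}} V4={{p4},{p1,p4},{p2,p4},{p3,p4},{p4,p5},{p1,p2,p4},{p2,p4,p5},{p3,p4,p5}} V5={{p3},{p1,p3},{p3,p4},{p3,p5},{p1,p3,p5},{p3,p4,p5}}
  V12={{p1,p5},{p1,p3,p5}} V13={{p1,p2},{p1,p2,p4}} V14={{p1,p4},{p1,p2,p4}} V15={{p1,p3},{p1,p3,p5}} V23={{p2,p5},{p2,p4,p5}} V24={{p4,p5},{p2,p4,p5},{p3,p4,p5}} V25={{p3,p5},{p1,p3,p5},{p3,p4,p5}} V34={{p2,p4},{p1,p2,p4},{p2,p4,p5}} V45={{p3,p4},{p3,p4,p5}}
  V125={{p1,p3,p5}} V134={{p1,p2,p4}} V234={{p2,p4,p5}} V245={{p3,p4,p5}}
C dims 5,9,4; δ0: rk_F2 4; δ1: rk_F2 4
degree 0: 5−4−0 = 1 → Ȟ^0 ≅ Z/2
degree 1: 9−4−4 = 1 → Ȟ^1 ≅ Z/2
degree 2: 4−0−4 = 0 → Ȟ^2 ≅ 0

Ȟ^0 = Z/2,  Ȟ^1 = Z/2,  Ȟ^2 = 0


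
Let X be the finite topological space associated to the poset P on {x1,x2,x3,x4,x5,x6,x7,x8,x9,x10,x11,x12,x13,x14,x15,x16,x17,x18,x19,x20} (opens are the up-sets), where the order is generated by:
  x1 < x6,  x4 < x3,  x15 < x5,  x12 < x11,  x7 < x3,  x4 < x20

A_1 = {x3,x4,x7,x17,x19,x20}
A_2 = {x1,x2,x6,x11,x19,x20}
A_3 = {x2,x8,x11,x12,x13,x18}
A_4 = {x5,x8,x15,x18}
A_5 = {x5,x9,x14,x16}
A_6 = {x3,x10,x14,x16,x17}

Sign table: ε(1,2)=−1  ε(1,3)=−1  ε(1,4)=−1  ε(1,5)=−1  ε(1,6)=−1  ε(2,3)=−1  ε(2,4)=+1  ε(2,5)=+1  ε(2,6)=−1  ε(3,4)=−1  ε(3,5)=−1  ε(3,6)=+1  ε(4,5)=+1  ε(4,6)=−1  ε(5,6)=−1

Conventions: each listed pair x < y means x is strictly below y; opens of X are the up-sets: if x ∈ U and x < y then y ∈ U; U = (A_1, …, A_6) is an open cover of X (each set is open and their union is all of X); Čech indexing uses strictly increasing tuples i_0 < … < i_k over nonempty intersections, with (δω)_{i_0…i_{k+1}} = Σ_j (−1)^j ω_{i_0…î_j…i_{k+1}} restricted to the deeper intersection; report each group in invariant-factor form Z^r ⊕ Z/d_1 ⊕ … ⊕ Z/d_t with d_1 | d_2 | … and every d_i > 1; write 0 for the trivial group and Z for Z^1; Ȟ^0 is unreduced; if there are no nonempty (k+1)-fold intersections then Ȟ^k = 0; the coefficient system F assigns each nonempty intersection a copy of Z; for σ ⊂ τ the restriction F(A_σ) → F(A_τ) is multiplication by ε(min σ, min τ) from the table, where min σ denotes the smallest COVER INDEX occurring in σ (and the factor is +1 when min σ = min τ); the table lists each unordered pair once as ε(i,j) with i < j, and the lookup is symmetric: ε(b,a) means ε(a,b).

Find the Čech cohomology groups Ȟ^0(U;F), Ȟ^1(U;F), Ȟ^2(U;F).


nonempty intersections:
  A12={x19,x20} A16={x3,x17} A23={x2,x11} A34={x8,x18} A45={x5} A56={x14,x16}
C dims 6,6; δ0: rk 6, SNF 1^5·2
Ȟ^0: (6−6)−0=0 ⇒ 0
Ȟ^1: (6−0)−6=0 plus torsion [2] ⇒ Z/2
Ȟ^2: (0−0)−0=0 ⇒ 0

Ȟ^0 = 0, Ȟ^1 = Z/2 and Ȟ^2 = 0


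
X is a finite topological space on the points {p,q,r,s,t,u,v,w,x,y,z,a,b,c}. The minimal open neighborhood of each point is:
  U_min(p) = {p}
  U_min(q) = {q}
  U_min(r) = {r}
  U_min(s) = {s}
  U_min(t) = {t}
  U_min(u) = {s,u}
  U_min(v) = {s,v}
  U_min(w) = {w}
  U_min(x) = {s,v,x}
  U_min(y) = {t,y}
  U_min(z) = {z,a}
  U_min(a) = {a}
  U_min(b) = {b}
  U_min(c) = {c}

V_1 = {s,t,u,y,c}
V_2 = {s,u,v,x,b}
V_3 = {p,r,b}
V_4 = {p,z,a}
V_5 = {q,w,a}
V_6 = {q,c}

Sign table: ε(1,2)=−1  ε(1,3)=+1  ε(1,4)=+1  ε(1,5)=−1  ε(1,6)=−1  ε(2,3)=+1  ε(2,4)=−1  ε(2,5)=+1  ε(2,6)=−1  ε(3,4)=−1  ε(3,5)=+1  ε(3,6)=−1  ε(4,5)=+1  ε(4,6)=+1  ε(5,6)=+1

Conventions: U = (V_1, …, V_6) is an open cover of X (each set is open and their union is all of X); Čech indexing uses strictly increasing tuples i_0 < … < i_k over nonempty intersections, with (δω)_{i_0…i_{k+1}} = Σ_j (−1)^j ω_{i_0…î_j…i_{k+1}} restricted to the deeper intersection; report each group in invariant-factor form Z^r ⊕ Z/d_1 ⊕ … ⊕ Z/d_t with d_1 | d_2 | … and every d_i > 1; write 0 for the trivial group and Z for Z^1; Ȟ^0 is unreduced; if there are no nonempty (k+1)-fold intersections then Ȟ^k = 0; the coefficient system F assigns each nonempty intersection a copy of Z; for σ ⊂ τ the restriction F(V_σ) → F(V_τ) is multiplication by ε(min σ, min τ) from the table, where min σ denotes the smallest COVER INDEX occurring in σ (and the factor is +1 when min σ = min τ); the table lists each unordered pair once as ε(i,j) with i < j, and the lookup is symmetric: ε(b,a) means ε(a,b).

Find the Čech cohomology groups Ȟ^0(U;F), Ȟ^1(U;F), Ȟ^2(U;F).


Ȟ^0(U;F) ≅ 0, Ȟ^1(U;F) ≅ Z/2 and Ȟ^2(U;F) ≅ 0

nerve of the cover:
  V12={s,u} V16={c} V23={b} V34={p} V45={a} V56={q}
C dims 6,6; δ0: rk 6, SNF 1^5·2
Ȟ^0 = (6 − 6) − 0 = 0, so Ȟ^0 ≅ 0
Ȟ^1 = (6 − 0) − 6 = 0 plus torsion [2], so Ȟ^1 ≅ Z/2
Ȟ^2 = (0 − 0) − 0 = 0, so Ȟ^2 ≅ 0


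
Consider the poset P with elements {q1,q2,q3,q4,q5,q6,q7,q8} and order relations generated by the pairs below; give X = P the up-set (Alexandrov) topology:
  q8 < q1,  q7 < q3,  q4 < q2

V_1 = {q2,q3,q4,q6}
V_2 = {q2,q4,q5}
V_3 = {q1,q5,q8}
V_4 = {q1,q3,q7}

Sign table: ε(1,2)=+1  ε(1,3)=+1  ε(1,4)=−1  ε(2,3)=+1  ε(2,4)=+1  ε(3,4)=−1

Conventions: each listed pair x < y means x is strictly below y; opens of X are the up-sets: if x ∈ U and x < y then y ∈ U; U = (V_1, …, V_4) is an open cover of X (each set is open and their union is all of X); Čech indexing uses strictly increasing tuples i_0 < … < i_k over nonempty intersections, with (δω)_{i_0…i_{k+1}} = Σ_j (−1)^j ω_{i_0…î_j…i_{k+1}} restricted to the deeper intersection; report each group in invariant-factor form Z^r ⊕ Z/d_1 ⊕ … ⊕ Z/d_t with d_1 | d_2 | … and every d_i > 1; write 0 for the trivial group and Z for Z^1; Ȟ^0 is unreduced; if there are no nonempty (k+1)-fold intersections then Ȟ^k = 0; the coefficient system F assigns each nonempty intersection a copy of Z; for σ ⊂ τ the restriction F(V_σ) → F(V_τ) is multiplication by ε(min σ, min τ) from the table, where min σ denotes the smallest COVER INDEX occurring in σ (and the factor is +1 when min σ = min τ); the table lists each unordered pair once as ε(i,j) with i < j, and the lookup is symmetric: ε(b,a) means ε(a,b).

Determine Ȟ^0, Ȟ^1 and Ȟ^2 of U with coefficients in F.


Ȟ^0 ≅ Z,  Ȟ^1 ≅ Z,  Ȟ^2 ≅ 0

nonempty overlaps:
  V12={q2,q4} V14={q3} V23={q5} V34={q1}
C dims 4,4; δ0: rk 3, SNF 1^3
degree 0: 4−3−0 = 1 → Ȟ^0 ≅ Z
degree 1: 4−0−3 = 1 → Ȟ^1 ≅ Z
degree 2: 0−0−0 = 0 → Ȟ^2 ≅ 0


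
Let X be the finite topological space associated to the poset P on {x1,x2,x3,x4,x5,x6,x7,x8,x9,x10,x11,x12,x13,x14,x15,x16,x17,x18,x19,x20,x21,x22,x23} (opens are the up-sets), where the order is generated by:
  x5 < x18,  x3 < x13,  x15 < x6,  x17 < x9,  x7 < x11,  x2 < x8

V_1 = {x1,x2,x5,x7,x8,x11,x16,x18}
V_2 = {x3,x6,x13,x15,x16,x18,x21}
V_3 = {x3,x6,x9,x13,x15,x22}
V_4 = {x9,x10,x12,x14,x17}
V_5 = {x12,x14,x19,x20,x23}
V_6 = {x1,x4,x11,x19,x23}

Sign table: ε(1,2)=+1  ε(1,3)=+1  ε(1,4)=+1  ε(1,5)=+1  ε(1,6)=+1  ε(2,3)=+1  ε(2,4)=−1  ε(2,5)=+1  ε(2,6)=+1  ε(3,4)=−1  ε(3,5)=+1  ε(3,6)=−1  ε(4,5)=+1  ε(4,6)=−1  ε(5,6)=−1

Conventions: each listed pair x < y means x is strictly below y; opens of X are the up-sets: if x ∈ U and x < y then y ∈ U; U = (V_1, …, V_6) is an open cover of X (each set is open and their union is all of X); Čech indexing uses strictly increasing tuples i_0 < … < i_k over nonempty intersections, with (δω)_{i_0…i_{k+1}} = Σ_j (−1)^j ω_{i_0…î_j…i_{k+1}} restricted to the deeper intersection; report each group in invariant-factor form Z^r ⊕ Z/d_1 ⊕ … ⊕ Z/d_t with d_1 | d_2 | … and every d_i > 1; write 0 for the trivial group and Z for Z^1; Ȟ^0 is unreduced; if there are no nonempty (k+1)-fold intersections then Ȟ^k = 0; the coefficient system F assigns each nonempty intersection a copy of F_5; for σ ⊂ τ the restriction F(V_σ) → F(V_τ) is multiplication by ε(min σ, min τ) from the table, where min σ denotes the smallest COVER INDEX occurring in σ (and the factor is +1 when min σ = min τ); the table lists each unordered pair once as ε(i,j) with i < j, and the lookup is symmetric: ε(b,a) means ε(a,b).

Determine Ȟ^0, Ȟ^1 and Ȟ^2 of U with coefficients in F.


nonempty overlaps:
  V12={x16,x18} V16={x1,x11} V23={x3,x6,x13,x15} V34={x9} V45={x12,x14} V56={x19,x23}
C dims 6,6; δ0: rk_F5 5
degree 0: 6−5−0 = 1 → Ȟ^0 ≅ Z/5
degree 1: 6−0−5 = 1 → Ȟ^1 ≅ Z/5
degree 2: 0−0−0 = 0 → Ȟ^2 ≅ 0

Ȟ^0 = Z/5, Ȟ^1 = Z/5 and Ȟ^2 = 0


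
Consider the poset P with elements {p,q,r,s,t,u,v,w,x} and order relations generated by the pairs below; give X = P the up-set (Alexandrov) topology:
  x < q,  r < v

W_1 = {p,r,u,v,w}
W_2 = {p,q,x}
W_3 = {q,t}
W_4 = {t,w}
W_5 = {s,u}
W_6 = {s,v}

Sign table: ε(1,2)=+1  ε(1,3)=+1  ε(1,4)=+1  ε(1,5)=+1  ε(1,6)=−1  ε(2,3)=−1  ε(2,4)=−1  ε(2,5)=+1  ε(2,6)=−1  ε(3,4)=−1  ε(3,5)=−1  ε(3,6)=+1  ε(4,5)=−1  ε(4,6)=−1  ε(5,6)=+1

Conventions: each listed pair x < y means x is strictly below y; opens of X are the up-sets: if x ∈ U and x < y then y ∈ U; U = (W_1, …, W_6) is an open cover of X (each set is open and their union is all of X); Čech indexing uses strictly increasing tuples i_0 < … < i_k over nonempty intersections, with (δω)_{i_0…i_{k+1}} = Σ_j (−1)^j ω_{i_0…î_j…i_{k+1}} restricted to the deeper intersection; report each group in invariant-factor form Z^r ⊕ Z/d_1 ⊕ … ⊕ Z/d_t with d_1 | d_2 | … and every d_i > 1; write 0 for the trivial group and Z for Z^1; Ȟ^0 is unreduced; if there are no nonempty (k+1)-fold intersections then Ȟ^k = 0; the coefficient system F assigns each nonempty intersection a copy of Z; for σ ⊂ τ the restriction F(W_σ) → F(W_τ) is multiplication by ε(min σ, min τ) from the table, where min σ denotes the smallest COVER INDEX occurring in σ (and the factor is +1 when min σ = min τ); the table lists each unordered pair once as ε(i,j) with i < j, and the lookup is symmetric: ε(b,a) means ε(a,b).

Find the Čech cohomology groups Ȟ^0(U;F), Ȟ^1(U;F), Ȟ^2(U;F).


nonempty intersections:
  W12={p} W14={w} W15={u} W16={v} W23={q} W34={t} W56={s}
C dims 6,7; δ0: rk 6, SNF 1^5·2
Ȟ^0: (6−6)−0=0 ⇒ 0
Ȟ^1: (7−0)−6=1 plus torsion [2] ⇒ Z ⊕ Z/2
Ȟ^2: (0−0)−0=0 ⇒ 0

Ȟ^0 ≅ 0; Ȟ^1 ≅ Z ⊕ Z/2; Ȟ^2 ≅ 0


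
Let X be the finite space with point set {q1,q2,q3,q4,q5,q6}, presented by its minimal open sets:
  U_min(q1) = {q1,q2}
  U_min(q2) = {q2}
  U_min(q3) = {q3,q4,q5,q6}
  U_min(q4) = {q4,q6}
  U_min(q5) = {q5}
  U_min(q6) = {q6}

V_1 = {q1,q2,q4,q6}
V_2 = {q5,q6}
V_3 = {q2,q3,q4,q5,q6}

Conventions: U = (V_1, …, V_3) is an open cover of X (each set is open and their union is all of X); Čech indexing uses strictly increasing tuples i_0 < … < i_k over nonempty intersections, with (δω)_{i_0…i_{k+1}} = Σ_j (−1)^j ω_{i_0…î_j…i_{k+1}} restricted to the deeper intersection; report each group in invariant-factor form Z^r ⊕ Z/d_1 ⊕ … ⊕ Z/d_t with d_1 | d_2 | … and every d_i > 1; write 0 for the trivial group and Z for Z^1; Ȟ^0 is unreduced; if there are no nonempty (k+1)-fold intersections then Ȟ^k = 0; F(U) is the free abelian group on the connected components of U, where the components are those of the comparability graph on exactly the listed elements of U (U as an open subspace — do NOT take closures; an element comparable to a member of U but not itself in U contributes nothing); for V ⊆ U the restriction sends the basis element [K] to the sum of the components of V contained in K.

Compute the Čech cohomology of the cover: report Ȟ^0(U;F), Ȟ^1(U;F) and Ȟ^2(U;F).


Ȟ^0 = Z^2; Ȟ^1 = 0; Ȟ^2 = 0

cover nerve:
  V12={q6} V13={q2,q4,q6} V23={q5,q6}
  V123={q6}
components per intersection:
  V1: {q1,q2} {q4,q6}
  V2: {q5} {q6}
  V3: {q2} {q3,q4,q5,q6}
  V12: {q6}
  V13: {q2} {q4,q6}
  V23: {q5} {q6}
  V123: {q6}
C dims 6,5,1; δ0: rk 4, SNF 1^4; δ1: rk 1, SNF 1^1
Ȟ^0: (6−4)−0=2 ⇒ Z^2
Ȟ^1: (5−1)−4=0 ⇒ 0
Ȟ^2: (1−0)−1=0 ⇒ 0


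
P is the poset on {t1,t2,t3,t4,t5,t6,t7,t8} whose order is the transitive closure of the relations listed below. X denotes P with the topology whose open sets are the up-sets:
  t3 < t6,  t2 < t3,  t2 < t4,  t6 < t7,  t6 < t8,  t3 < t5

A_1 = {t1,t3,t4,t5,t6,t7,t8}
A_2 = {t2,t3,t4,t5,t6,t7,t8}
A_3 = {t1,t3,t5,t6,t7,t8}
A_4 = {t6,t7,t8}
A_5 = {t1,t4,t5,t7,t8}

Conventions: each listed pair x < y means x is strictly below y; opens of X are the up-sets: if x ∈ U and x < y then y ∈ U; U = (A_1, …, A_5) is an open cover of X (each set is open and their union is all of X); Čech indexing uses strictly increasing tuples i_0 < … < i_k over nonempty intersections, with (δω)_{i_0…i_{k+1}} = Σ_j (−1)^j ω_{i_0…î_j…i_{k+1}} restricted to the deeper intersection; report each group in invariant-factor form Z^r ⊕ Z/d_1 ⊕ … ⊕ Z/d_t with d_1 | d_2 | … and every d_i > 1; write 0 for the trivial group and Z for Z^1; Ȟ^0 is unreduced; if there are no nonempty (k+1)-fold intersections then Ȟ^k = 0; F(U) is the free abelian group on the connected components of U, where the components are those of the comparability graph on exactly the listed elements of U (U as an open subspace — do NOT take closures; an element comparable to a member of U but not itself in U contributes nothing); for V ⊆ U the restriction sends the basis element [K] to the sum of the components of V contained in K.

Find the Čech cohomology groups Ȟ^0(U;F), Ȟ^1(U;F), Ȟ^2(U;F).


Ȟ^0 = Z^2, Ȟ^1 = 0, Ȟ^2 = 0

cover nerve:
  A12={t3,t4,t5,t6,t7,t8} A13={t1,t3,t5,t6,t7,t8} A14={t6,t7,t8} A15={t1,t4,t5,t7,t8} A23={t3,t5,t6,t7,t8} A24={t6,t7,t8} A25={t4,t5,t7,t8} A34={t6,t7,t8} A35={t1,t5,t7,t8} A45={t7,t8}
  A123={t3,t5,t6,t7,t8} A124={t6,t7,t8} A125={t4,t5,t7,t8} A134={t6,t7,t8} A135={t1,t5,t7,t8} A145={t7,t8} A234={t6,t7,t8} A235={t5,t7,t8} A245={t7,t8} A345={t7,t8}
  A1234={t6,t7,t8} A1235={t5,t7,t8} A1245={t7,t8} A1345={t7,t8} A2345={t7,t8}
  A12345={t7,t8}
components per intersection:
  A1: {t1} {t3,t5,t6,t7,t8} {t4}
  A2: {t2,t3,t4,t5,t6,t7,t8}
  A3: {t1} {t3,t5,t6,t7,t8}
  A4: {t6,t7,t8}
  A5: {t1} {t4} {t5} {t7} {t8}
  A12: {t3,t5,t6,t7,t8} {t4}
  A13: {t1} {t3,t5,t6,t7,t8}
  A14: {t6,t7,t8}
  A15: {t1} {t4} {t5} {t7} {t8}
  A23: {t3,t5,t6,t7,t8}
  A24: {t6,t7,t8}
  A25: {t4} {t5} {t7} {t8}
  A34: {t6,t7,t8}
  A35: {t1} {t5} {t7} {t8}
  A45: {t7} {t8}
  A123: {t3,t5,t6,t7,t8}
  A124: {t6,t7,t8}
  A125: {t4} {t5} {t7} {t8}
  A134: {t6,t7,t8}
  A135: {t1} {t5} {t7} {t8}
  A145: {t7} {t8}
  A234: {t6,t7,t8}
  A235: {t5} {t7} {t8}
  A245: {t7} {t8}
  A345: {t7} {t8}
  A1234: {t6,t7,t8}
  A1235: {t5} {t7} {t8}
  A1245: {t7} {t8}
  A1345: {t7} {t8}
  A2345: {t7} {t8}
  A12345: {t7} {t8}
C dims 12,23,21,10; δ0: rk 10, SNF 1^10; δ1: rk 13, SNF 1^13; δ2: rk 8, SNF 1^8
Ȟ^0: (12−10)−0=2 ⇒ Z^2
Ȟ^1: (23−13)−10=0 ⇒ 0
Ȟ^2: (21−8)−13=0 ⇒ 0


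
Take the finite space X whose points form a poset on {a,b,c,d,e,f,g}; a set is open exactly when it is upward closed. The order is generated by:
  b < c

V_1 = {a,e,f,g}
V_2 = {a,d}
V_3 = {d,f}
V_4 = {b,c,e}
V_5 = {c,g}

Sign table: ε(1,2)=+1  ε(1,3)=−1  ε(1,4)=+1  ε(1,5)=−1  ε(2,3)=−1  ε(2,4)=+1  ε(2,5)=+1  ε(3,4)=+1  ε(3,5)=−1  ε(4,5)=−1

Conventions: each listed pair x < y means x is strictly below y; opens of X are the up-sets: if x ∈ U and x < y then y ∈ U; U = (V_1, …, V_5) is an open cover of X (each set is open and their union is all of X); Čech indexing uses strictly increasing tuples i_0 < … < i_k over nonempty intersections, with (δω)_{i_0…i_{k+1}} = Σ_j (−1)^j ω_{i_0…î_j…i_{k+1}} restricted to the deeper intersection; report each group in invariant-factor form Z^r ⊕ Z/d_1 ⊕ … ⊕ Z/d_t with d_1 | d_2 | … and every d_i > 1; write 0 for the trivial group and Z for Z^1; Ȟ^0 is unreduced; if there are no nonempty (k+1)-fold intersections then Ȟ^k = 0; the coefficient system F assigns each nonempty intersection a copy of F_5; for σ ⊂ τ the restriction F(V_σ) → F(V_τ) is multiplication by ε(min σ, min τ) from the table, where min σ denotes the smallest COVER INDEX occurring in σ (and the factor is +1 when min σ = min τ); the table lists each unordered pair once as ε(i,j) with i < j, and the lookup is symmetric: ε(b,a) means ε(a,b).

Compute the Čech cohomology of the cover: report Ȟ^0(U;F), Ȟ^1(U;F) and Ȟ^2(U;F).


nerve of the cover:
  V12={a} V13={f} V14={e} V15={g} V23={d} V45={c}
C dims 5,6; δ0: rk_F5 4
Ȟ^0 = (5 − 4) − 0 = 1, so Ȟ^0 ≅ Z/5
Ȟ^1 = (6 − 0) − 4 = 2, so Ȟ^1 ≅ Z/5 ⊕ Z/5
Ȟ^2 = (0 − 0) − 0 = 0, so Ȟ^2 ≅ 0

Ȟ^0(U;F) ≅ Z/5, Ȟ^1(U;F) ≅ Z/5 ⊕ Z/5 and Ȟ^2(U;F) ≅ 0


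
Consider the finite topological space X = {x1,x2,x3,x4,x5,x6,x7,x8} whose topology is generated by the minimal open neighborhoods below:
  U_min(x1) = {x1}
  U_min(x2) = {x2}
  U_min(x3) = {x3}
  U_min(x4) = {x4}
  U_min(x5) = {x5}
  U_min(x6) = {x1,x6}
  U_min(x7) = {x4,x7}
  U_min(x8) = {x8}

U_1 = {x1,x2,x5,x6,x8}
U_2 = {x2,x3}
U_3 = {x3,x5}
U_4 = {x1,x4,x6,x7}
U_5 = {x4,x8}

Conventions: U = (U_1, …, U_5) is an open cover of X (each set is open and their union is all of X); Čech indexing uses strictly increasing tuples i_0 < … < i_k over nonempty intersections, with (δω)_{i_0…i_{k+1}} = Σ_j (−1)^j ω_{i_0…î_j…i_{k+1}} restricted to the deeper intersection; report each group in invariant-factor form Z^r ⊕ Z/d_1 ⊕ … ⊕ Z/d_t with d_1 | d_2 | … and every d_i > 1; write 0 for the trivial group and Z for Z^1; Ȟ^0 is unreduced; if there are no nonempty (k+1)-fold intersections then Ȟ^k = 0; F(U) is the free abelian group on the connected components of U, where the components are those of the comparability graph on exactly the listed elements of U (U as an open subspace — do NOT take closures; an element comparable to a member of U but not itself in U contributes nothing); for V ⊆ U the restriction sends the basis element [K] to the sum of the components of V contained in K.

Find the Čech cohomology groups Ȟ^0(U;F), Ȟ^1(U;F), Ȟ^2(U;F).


Ȟ^0 ≅ Z^6; Ȟ^1 ≅ 0; Ȟ^2 ≅ 0

nerve of the cover:
  U12={x2} U13={x5} U14={x1,x6} U15={x8} U23={x3} U45={x4}
components per intersection:
  U1: {x1,x6} {x2} {x5} {x8}
  U2: {x2} {x3}
  U3: {x3} {x5}
  U4: {x1,x6} {x4,x7}
  U5: {x4} {x8}
  U12: {x2}
  U13: {x5}
  U14: {x1,x6}
  U15: {x8}
  U23: {x3}
  U45: {x4}
C dims 12,6; δ0: rk 6, SNF 1^6
Ȟ^0 = (12 − 6) − 0 = 6, so Ȟ^0 ≅ Z^6
Ȟ^1 = (6 − 0) − 6 = 0, so Ȟ^1 ≅ 0
Ȟ^2 = (0 − 0) − 0 = 0, so Ȟ^2 ≅ 0


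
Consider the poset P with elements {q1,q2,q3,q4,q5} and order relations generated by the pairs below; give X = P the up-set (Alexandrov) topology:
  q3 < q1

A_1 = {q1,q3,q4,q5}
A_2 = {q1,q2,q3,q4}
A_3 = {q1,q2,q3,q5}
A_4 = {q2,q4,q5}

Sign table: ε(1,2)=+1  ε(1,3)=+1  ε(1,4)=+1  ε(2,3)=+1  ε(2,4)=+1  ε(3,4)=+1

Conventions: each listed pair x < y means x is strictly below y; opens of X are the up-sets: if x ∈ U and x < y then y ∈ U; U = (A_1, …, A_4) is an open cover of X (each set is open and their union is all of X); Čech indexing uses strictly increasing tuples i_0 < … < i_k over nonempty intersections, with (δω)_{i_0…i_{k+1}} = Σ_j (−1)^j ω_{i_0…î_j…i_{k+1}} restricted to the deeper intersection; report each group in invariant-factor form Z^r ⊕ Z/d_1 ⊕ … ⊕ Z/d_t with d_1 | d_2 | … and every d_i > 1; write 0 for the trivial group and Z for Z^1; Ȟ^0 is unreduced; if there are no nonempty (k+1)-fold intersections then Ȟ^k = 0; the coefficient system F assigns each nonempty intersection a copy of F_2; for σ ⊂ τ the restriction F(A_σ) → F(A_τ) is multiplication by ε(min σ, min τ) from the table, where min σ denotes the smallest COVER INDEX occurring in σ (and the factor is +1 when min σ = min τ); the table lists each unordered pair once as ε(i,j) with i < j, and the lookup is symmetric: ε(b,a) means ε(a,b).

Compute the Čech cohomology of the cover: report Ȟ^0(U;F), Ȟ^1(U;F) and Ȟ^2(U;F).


nonempty overlaps:
  A12={q1,q3,q4} A13={q1,q3,q5} A14={q4,q5} A23={q1,q2,q3} A24={q2,q4} A34={q2,q5}
  A123={q1,q3} A124={q4} A134={q5} A234={q2}
C dims 4,6,4; δ0: rk_F2 3; δ1: rk_F2 3
degree 0: 4−3−0 = 1 → Ȟ^0 ≅ Z/2
degree 1: 6−3−3 = 0 → Ȟ^1 ≅ 0
degree 2: 4−0−3 = 1 → Ȟ^2 ≅ Z/2

Ȟ^0(U;F) ≅ Z/2, Ȟ^1(U;F) ≅ 0 and Ȟ^2(U;F) ≅ Z/2


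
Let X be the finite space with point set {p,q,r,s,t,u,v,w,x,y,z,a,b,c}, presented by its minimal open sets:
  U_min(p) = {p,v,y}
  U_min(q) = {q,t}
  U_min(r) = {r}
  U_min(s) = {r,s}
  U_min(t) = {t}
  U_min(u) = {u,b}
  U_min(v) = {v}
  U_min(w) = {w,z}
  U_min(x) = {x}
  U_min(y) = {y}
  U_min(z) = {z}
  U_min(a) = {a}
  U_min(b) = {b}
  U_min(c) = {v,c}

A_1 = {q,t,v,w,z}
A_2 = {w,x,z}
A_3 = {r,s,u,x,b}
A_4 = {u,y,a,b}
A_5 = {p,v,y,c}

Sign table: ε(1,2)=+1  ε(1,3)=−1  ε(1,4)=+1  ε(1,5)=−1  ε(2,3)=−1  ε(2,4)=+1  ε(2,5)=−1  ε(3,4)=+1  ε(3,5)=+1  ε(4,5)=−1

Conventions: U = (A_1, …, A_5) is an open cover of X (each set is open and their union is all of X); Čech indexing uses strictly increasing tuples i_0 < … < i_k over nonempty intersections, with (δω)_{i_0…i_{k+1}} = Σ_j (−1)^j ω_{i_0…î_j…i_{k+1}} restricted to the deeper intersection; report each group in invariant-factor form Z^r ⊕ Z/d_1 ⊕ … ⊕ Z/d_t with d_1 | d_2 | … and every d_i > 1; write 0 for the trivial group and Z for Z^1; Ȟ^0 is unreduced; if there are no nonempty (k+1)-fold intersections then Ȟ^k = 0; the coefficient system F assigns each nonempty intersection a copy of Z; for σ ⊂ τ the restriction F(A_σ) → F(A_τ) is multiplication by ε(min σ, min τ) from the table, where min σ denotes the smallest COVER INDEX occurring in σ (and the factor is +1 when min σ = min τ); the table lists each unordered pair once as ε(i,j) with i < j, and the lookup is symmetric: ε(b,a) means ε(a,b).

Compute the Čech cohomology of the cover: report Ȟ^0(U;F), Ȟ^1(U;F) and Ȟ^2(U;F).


Ȟ^0 = 0; Ȟ^1 = Z/2; Ȟ^2 = 0

intersection data:
  A12={w,z} A15={v} A23={x} A34={u,b} A45={y}
C dims 5,5; δ0: rk 5, SNF 1^4·2
Ȟ^0 = (5 − 5) − 0 = 0, so Ȟ^0 ≅ 0
Ȟ^1 = (5 − 0) − 5 = 0 plus torsion [2], so Ȟ^1 ≅ Z/2
Ȟ^2 = (0 − 0) − 0 = 0, so Ȟ^2 ≅ 0


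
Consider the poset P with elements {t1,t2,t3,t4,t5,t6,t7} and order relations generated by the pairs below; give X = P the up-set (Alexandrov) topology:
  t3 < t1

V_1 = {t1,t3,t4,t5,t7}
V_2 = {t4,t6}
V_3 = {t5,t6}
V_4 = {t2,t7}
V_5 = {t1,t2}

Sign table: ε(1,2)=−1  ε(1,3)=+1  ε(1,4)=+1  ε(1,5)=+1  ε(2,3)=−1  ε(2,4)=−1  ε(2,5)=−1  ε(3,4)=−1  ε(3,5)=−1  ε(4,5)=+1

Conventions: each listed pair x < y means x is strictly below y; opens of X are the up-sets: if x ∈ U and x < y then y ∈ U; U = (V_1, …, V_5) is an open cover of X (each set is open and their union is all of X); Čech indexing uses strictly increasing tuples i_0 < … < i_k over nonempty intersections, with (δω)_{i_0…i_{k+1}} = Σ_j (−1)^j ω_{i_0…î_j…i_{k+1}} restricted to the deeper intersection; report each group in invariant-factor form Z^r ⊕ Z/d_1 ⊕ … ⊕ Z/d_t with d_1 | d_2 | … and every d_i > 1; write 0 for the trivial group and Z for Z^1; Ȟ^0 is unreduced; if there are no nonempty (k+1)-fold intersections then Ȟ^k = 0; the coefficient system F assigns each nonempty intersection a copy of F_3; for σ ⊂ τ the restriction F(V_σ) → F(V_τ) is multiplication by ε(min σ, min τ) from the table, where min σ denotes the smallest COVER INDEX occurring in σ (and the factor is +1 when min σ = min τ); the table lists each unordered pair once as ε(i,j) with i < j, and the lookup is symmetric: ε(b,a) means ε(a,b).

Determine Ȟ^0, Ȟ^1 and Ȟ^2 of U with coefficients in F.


nonempty overlaps:
  V12={t4} V13={t5} V14={t7} V15={t1} V23={t6} V45={t2}
C dims 5,6; δ0: rk_F3 4
degree 0: 5−4−0 = 1 → Ȟ^0 ≅ Z/3
degree 1: 6−0−4 = 2 → Ȟ^1 ≅ Z/3 ⊕ Z/3
degree 2: 0−0−0 = 0 → Ȟ^2 ≅ 0

Ȟ^0 ≅ Z/3, Ȟ^1 ≅ Z/3 ⊕ Z/3 and Ȟ^2 ≅ 0


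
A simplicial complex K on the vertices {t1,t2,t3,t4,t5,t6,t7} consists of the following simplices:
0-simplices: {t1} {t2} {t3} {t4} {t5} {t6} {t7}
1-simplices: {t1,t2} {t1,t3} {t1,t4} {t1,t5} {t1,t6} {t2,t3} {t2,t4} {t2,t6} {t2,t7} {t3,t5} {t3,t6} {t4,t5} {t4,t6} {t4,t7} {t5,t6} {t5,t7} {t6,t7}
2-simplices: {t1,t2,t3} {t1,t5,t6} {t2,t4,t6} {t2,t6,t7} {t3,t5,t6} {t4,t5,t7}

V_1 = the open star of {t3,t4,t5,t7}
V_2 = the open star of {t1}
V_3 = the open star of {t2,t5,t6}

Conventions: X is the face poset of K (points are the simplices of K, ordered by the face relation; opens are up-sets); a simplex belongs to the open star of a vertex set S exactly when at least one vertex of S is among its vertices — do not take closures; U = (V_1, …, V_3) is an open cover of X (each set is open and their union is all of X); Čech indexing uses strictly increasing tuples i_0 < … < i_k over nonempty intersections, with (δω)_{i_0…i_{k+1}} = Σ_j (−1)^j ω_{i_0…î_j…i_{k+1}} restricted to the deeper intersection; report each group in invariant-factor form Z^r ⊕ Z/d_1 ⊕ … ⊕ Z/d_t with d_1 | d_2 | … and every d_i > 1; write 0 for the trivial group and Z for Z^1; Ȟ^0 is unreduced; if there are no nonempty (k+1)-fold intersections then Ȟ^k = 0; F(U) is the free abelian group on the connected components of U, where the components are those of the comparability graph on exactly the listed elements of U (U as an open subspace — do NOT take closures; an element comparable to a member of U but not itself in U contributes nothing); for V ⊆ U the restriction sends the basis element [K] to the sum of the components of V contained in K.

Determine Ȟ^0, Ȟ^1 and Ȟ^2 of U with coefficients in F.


nerve of the cover:
  V1={{t3},{t4},{t5},{t7},{t1,t3},{t1,t4},{t1,t5},{t2,t3},{t2,t4},{t2,t7},{t3,t5},{t3,t6},{t4,t5},{t4,t6},{t4,t7},{t5,t6},{t5,t7},{t6,t7},{t1,t2,t3},{t1,t5,t6},{t2,t4,t6},{t2,t6,t7},{t3,t5,t6},{t4,t5,t7}} V2={{t1},{t1,t2},{t1,t3},{t1,t4},{t1,t5},{t1,t6},{t1,t2,t3},{t1,t5,t6}} V3={{t2},{t5},{t6},{t1,t2},{t1,t5},{t1,t6},{t2,t3},{t2,t4},{t2,t6},{t2,t7},{t3,t5},{t3,t6},{t4,t5},{t4,t6},{t5,t6},{t5,t7},{t6,t7},{t1,t2,t3},{t1,t5,t6},{t2,t4,t6},{t2,t6,t7},{t3,t5,t6},{t4,t5,t7}}
  V12={{t1,t3},{t1,t4},{t1,t5},{t1,t2,t3},{t1,t5,t6}} V13={{t5},{t1,t5},{t2,t3},{t2,t4},{t2,t7},{t3,t5},{t3,t6},{t4,t5},{t4,t6},{t5,t6},{t5,t7},{t6,t7},{t1,t2,t3},{t1,t5,t6},{t2,t4,t6},{t2,t6,t7},{t3,t5,t6},{t4,t5,t7}} V23={{t1,t2},{t1,t5},{t1,t6},{t1,t2,t3},{t1,t5,t6}}
  V123={{t1,t5},{t1,t2,t3},{t1,t5,t6}}
components per intersection:
  V1: {{t3},{t4},{t5},{t7},{t1,t3},{t1,t4},{t1,t5},{t2,t3},{t2,t4},{t2,t7},{t3,t5},{t3,t6},{t4,t5},{t4,t6},{t4,t7},{t5,t6},{t5,t7},{t6,t7},{t1,t2,t3},{t1,t5,t6},{t2,t4,t6},{t2,t6,t7},{t3,t5,t6},{t4,t5,t7}}
  V2: {{t1},{t1,t2},{t1,t3},{t1,t4},{t1,t5},{t1,t6},{t1,t2,t3},{t1,t5,t6}}
  V3: {{t2},{t5},{t6},{t1,t2},{t1,t5},{t1,t6},{t2,t3},{t2,t4},{t2,t6},{t2,t7},{t3,t5},{t3,t6},{t4,t5},{t4,t6},{t5,t6},{t5,t7},{t6,t7},{t1,t2,t3},{t1,t5,t6},{t2,t4,t6},{t2,t6,t7},{t3,t5,t6},{t4,t5,t7}}
  V12: {{t1,t3},{t1,t2,t3}} {{t1,t4}} {{t1,t5},{t1,t5,t6}}
  V13: {{t5},{t1,t5},{t3,t5},{t3,t6},{t4,t5},{t5,t6},{t5,t7},{t1,t5,t6},{t3,t5,t6},{t4,t5,t7}} {{t2,t3},{t1,t2,t3}} {{t2,t4},{t4,t6},{t2,t4,t6}} {{t2,t7},{t6,t7},{t2,t6,t7}}
  V23: {{t1,t2},{t1,t2,t3}} {{t1,t5},{t1,t6},{t1,t5,t6}}
  V123: {{t1,t5},{t1,t5,t6}} {{t1,t2,t3}}
C dims 3,9,2; δ0: rk 2, SNF 1^2; δ1: rk 2, SNF 1^2
Ȟ^0 = (3 − 2) − 0 = 1, so Ȟ^0 ≅ Z
Ȟ^1 = (9 − 2) − 2 = 5, so Ȟ^1 ≅ Z^5
Ȟ^2 = (2 − 0) − 2 = 0, so Ȟ^2 ≅ 0

Ȟ^0 ≅ Z,  Ȟ^1 ≅ Z^5,  Ȟ^2 ≅ 0


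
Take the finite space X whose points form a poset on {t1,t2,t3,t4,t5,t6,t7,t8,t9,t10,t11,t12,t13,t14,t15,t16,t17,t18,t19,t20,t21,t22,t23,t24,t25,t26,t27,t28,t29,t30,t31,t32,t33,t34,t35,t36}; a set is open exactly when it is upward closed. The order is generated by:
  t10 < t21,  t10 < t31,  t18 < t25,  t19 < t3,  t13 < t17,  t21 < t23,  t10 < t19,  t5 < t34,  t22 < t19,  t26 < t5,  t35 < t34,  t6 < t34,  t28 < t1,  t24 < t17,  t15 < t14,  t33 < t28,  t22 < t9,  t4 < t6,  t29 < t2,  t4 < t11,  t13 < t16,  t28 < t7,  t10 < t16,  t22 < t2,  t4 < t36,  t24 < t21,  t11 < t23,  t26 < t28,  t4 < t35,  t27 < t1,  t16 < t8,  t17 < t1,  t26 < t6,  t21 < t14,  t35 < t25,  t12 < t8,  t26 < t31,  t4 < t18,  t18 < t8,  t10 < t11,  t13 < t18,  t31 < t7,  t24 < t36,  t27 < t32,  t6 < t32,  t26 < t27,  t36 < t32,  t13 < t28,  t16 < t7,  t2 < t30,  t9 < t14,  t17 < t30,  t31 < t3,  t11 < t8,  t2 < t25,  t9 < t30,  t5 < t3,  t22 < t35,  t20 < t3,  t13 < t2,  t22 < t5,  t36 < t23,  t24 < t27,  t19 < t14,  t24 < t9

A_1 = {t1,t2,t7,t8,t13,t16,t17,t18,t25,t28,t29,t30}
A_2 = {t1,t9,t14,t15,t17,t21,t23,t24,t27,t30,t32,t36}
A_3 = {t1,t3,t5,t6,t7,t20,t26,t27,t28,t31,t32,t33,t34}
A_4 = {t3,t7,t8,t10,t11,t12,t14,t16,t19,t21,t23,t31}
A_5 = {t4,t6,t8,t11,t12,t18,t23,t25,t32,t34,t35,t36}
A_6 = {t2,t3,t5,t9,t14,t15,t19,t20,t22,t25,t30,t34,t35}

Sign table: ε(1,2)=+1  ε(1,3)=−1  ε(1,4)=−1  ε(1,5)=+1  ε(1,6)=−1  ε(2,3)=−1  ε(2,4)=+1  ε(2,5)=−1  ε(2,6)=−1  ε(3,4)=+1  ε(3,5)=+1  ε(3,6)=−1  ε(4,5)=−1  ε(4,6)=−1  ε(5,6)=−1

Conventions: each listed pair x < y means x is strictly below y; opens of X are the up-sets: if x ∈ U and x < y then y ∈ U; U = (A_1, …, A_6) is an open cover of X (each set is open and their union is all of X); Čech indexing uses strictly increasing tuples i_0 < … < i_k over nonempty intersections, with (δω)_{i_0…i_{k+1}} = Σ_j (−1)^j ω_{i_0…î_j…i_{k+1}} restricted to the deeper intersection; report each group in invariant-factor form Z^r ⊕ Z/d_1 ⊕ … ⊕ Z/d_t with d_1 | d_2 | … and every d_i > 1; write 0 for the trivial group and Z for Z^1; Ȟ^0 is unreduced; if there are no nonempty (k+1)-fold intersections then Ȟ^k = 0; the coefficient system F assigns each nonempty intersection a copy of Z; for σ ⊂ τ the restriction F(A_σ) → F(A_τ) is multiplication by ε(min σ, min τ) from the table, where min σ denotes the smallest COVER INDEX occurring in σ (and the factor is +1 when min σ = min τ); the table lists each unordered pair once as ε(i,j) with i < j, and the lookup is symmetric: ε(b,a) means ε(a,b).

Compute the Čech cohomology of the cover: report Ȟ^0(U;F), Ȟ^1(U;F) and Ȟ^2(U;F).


Ȟ^0 ≅ 0; Ȟ^1 ≅ Z/2; Ȟ^2 ≅ Z

intersection data:
  A12={t1,t17,t30} A13={t1,t7,t28} A14={t7,t8,t16} A15={t8,t18,t25} A16={t2,t25,t30} A23={t1,t27,t32} A24={t14,t21,t23} A25={t23,t32,t36} A26={t9,t14,t15,t30} A34={t3,t7,t31} A35={t6,t32,t34} A36={t3,t5,t20,t34} A45={t8,t11,t12,t23} A46={t3,t14,t19} A56={t25,t34,t35}
  A123={t1} A126={t30} A134={t7} A145={t8} A156={t25} A235={t32} A245={t23} A246={t14} A346={t3} A356={t34}
C dims 6,15,10; δ0: rk 6, SNF 1^5·2; δ1: rk 9, SNF 1^9
Ȟ^0 = (6 − 6) − 0 = 0, so Ȟ^0 ≅ 0
Ȟ^1 = (15 − 9) − 6 = 0 plus torsion [2], so Ȟ^1 ≅ Z/2
Ȟ^2 = (10 − 0) − 9 = 1, so Ȟ^2 ≅ Z
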